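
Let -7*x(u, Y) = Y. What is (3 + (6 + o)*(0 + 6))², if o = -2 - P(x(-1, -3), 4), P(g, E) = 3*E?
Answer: 2025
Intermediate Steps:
x(u, Y) = -Y/7
o = -14 (o = -2 - 3*4 = -2 - 1*12 = -2 - 12 = -14)
(3 + (6 + o)*(0 + 6))² = (3 + (6 - 14)*(0 + 6))² = (3 - 8*6)² = (3 - 48)² = (-45)² = 2025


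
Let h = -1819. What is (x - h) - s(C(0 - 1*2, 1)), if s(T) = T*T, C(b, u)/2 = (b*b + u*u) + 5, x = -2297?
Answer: -878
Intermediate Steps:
C(b, u) = 10 + 2*b² + 2*u² (C(b, u) = 2*((b*b + u*u) + 5) = 2*((b² + u²) + 5) = 2*(5 + b² + u²) = 10 + 2*b² + 2*u²)
s(T) = T²
(x - h) - s(C(0 - 1*2, 1)) = (-2297 - 1*(-1819)) - (10 + 2*(0 - 1*2)² + 2*1²)² = (-2297 + 1819) - (10 + 2*(0 - 2)² + 2*1)² = -478 - (10 + 2*(-2)² + 2)² = -478 - (10 + 2*4 + 2)² = -478 - (10 + 8 + 2)² = -478 - 1*20² = -478 - 1*400 = -478 - 400 = -878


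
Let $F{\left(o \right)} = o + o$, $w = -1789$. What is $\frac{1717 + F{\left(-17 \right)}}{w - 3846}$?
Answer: $- \frac{1683}{5635} \approx -0.29867$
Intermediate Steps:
$F{\left(o \right)} = 2 o$
$\frac{1717 + F{\left(-17 \right)}}{w - 3846} = \frac{1717 + 2 \left(-17\right)}{-1789 - 3846} = \frac{1717 - 34}{-5635} = 1683 \left(- \frac{1}{5635}\right) = - \frac{1683}{5635}$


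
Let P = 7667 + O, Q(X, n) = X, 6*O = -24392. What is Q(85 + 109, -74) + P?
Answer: 11387/3 ≈ 3795.7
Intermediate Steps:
O = -12196/3 (O = (⅙)*(-24392) = -12196/3 ≈ -4065.3)
P = 10805/3 (P = 7667 - 12196/3 = 10805/3 ≈ 3601.7)
Q(85 + 109, -74) + P = (85 + 109) + 10805/3 = 194 + 10805/3 = 11387/3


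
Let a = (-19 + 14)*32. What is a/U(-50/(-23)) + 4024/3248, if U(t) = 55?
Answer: -7459/4466 ≈ -1.6702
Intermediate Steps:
a = -160 (a = -5*32 = -160)
a/U(-50/(-23)) + 4024/3248 = -160/55 + 4024/3248 = -160*1/55 + 4024*(1/3248) = -32/11 + 503/406 = -7459/4466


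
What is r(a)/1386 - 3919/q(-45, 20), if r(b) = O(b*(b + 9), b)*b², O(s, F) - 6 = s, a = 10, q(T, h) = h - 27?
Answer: 397781/693 ≈ 574.00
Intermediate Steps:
q(T, h) = -27 + h
O(s, F) = 6 + s
r(b) = b²*(6 + b*(9 + b)) (r(b) = (6 + b*(b + 9))*b² = (6 + b*(9 + b))*b² = b²*(6 + b*(9 + b)))
r(a)/1386 - 3919/q(-45, 20) = (10²*(6 + 10*(9 + 10)))/1386 - 3919/(-27 + 20) = (100*(6 + 10*19))*(1/1386) - 3919/(-7) = (100*(6 + 190))*(1/1386) - 3919*(-⅐) = (100*196)*(1/1386) + 3919/7 = 19600*(1/1386) + 3919/7 = 1400/99 + 3919/7 = 397781/693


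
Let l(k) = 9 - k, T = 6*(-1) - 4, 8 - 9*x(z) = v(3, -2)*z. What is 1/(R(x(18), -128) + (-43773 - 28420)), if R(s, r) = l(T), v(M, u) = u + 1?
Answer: -1/72174 ≈ -1.3855e-5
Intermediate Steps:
v(M, u) = 1 + u
x(z) = 8/9 + z/9 (x(z) = 8/9 - (1 - 2)*z/9 = 8/9 - (-1)*z/9 = 8/9 + z/9)
T = -10 (T = -6 - 4 = -10)
R(s, r) = 19 (R(s, r) = 9 - 1*(-10) = 9 + 10 = 19)
1/(R(x(18), -128) + (-43773 - 28420)) = 1/(19 + (-43773 - 28420)) = 1/(19 - 72193) = 1/(-72174) = -1/72174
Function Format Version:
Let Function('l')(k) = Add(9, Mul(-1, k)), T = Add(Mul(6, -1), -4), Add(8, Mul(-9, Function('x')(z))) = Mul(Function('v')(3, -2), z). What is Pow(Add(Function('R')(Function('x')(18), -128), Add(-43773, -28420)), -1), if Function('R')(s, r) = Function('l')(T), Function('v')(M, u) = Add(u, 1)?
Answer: Rational(-1, 72174) ≈ -1.3855e-5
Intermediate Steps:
Function('v')(M, u) = Add(1, u)
Function('x')(z) = Add(Rational(8, 9), Mul(Rational(1, 9), z)) (Function('x')(z) = Add(Rational(8, 9), Mul(Rational(-1, 9), Mul(Add(1, -2), z))) = Add(Rational(8, 9), Mul(Rational(-1, 9), Mul(-1, z))) = Add(Rational(8, 9), Mul(Rational(1, 9), z)))
T = -10 (T = Add(-6, -4) = -10)
Function('R')(s, r) = 19 (Function('R')(s, r) = Add(9, Mul(-1, -10)) = Add(9, 10) = 19)
Pow(Add(Function('R')(Function('x')(18), -128), Add(-43773, -28420)), -1) = Pow(Add(19, Add(-43773, -28420)), -1) = Pow(Add(19, -72193), -1) = Pow(-72174, -1) = Rational(-1, 72174)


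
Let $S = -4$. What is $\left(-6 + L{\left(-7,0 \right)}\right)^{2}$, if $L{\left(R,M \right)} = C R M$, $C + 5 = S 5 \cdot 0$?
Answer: $36$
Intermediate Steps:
$C = -5$ ($C = -5 + \left(-4\right) 5 \cdot 0 = -5 - 0 = -5 + 0 = -5$)
$L{\left(R,M \right)} = - 5 M R$ ($L{\left(R,M \right)} = - 5 R M = - 5 M R$)
$\left(-6 + L{\left(-7,0 \right)}\right)^{2} = \left(-6 - 0 \left(-7\right)\right)^{2} = \left(-6 + 0\right)^{2} = \left(-6\right)^{2} = 36$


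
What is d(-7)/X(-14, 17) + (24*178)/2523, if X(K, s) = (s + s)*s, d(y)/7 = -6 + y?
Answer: 746541/486098 ≈ 1.5358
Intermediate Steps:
d(y) = -42 + 7*y (d(y) = 7*(-6 + y) = -42 + 7*y)
X(K, s) = 2*s**2 (X(K, s) = (2*s)*s = 2*s**2)
d(-7)/X(-14, 17) + (24*178)/2523 = (-42 + 7*(-7))/((2*17**2)) + (24*178)/2523 = (-42 - 49)/((2*289)) + 4272*(1/2523) = -91/578 + 1424/841 = 746541/486098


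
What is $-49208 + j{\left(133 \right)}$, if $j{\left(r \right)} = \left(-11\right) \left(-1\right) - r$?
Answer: $-49330$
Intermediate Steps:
$j{\left(r \right)} = 11 - r$
$-49208 + j{\left(133 \right)} = -49208 + \left(11 - 133\right) = -49208 - 122 = -49330$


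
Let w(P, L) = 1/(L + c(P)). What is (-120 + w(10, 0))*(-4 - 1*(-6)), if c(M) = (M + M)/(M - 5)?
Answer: -479/2 ≈ -239.50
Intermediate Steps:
c(M) = 2*M/(-5 + M) (c(M) = (2*M)/(-5 + M) = 2*M/(-5 + M))
w(P, L) = 1/(L + 2*P/(-5 + P))
(-120 + w(10, 0))*(-4 - 1*(-6)) = (-120 + (-5 + 10)/(2*10 + 0*(-5 + 10)))*(-4 - 1*(-6)) = (-120 + 5/(20 + 0*5))*(-4 + 6) = (-120 + 5/(20 + 0))*2 = (-120 + 5/20)*2 = (-120 + (1/20)*5)*2 = (-120 + 1/4)*2 = -479/4*2 = -479/2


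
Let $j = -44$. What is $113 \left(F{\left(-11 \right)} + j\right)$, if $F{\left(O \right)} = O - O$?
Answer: $-4972$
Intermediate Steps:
$F{\left(O \right)} = 0$
$113 \left(F{\left(-11 \right)} + j\right) = 113 \left(0 - 44\right) = 113 \left(-44\right) = -4972$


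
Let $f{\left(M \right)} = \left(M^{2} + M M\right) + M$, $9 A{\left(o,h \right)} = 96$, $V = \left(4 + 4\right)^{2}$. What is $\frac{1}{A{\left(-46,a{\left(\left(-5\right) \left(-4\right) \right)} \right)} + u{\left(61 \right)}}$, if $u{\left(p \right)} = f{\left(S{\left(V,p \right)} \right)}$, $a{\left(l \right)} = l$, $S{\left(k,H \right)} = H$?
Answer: $\frac{3}{22541} \approx 0.00013309$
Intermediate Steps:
$V = 64$ ($V = 8^{2} = 64$)
$A{\left(o,h \right)} = \frac{32}{3}$ ($A{\left(o,h \right)} = \frac{1}{9} \cdot 96 = \frac{32}{3}$)
$f{\left(M \right)} = M + 2 M^{2}$ ($f{\left(M \right)} = \left(M^{2} + M^{2}\right) + M = 2 M^{2} + M = M + 2 M^{2}$)
$u{\left(p \right)} = p \left(1 + 2 p\right)$
$\frac{1}{A{\left(-46,a{\left(\left(-5\right) \left(-4\right) \right)} \right)} + u{\left(61 \right)}} = \frac{1}{\frac{32}{3} + 61 \left(1 + 2 \cdot 61\right)} = \frac{1}{\frac{32}{3} + 61 \left(1 + 122\right)} = \frac{1}{\frac{32}{3} + 61 \cdot 123} = \frac{1}{\frac{32}{3} + 7503} = \frac{1}{\frac{22541}{3}} = \frac{3}{22541}$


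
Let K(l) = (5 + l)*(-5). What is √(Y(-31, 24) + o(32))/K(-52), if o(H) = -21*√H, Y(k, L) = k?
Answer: √(-31 - 84*√2)/235 ≈ 0.052081*I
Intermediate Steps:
K(l) = -25 - 5*l
√(Y(-31, 24) + o(32))/K(-52) = √(-31 - 84*√2)/(-25 - 5*(-52)) = √(-31 - 84*√2)/(-25 + 260) = √(-31 - 84*√2)/235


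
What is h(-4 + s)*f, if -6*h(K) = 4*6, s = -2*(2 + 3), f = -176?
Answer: 704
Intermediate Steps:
s = -10 (s = -2*5 = -10)
h(K) = -4 (h(K) = -2*6/3 = -1/6*24 = -4)
h(-4 + s)*f = -4*(-176) = 704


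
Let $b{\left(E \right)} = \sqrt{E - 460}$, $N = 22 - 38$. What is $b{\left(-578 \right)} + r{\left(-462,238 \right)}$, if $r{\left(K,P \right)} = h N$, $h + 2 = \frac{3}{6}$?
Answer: $24 + i \sqrt{1038} \approx 24.0 + 32.218 i$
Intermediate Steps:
$N = -16$ ($N = 22 - 38 = -16$)
$h = - \frac{3}{2}$ ($h = -2 + \frac{3}{6} = -2 + 3 \cdot \frac{1}{6} = -2 + \frac{1}{2} = - \frac{3}{2} \approx -1.5$)
$b{\left(E \right)} = \sqrt{-460 + E}$
$r{\left(K,P \right)} = 24$ ($r{\left(K,P \right)} = \left(- \frac{3}{2}\right) \left(-16\right) = 24$)
$b{\left(-578 \right)} + r{\left(-462,238 \right)} = \sqrt{-460 - 578} + 24 = \sqrt{-1038} + 24 = i \sqrt{1038} + 24 = 24 + i \sqrt{1038}$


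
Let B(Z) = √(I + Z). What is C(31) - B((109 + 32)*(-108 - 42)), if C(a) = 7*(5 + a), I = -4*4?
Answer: 252 - I*√21166 ≈ 252.0 - 145.49*I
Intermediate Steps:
I = -16
C(a) = 35 + 7*a
B(Z) = √(-16 + Z)
C(31) - B((109 + 32)*(-108 - 42)) = (35 + 7*31) - √(-16 + (109 + 32)*(-108 - 42)) = (35 + 217) - √(-16 + 141*(-150)) = 252 - √(-16 - 21150) = 252 - √(-21166) = 252 - I*√21166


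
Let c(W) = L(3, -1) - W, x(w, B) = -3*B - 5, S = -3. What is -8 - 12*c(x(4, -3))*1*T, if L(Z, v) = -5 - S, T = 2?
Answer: 136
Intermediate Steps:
L(Z, v) = -2 (L(Z, v) = -5 - 1*(-3) = -5 + 3 = -2)
x(w, B) = -5 - 3*B
c(W) = -2 - W
-8 - 12*c(x(4, -3))*1*T = -8 - 12*(-2 - (-5 - 3*(-3)))*1*2 = -8 - 12*(-2 - (-5 + 9))*1*2 = -8 - 12*(-2 - 1*4)*1*2 = -8 - 12*(-2 - 4)*1*2 = -8 - 12*(-6*1)*2 = -8 - (-72)*2 = -8 - 12*(-12) = -8 + 144 = 136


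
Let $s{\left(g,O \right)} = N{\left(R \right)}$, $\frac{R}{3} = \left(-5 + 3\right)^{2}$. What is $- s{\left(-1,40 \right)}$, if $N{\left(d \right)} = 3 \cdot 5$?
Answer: $-15$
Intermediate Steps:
$R = 12$ ($R = 3 \left(-5 + 3\right)^{2} = 3 \left(-2\right)^{2} = 3 \cdot 4 = 12$)
$N{\left(d \right)} = 15$
$s{\left(g,O \right)} = 15$
$- s{\left(-1,40 \right)} = \left(-1\right) 15 = -15$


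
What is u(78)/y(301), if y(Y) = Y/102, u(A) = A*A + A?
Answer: 628524/301 ≈ 2088.1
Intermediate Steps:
u(A) = A + A**2 (u(A) = A**2 + A = A + A**2)
y(Y) = Y/102 (y(Y) = Y*(1/102) = Y/102)
u(78)/y(301) = (78*(1 + 78))/(((1/102)*301)) = (78*79)/(301/102) = 6162*(102/301) = 628524/301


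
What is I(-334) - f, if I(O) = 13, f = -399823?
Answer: 399836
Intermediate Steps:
I(-334) - f = 13 - 1*(-399823) = 13 + 399823 = 399836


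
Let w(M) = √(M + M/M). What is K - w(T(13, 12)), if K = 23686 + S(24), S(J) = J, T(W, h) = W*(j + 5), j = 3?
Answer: 23710 - √105 ≈ 23700.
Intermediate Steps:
T(W, h) = 8*W (T(W, h) = W*(3 + 5) = W*8 = 8*W)
K = 23710 (K = 23686 + 24 = 23710)
w(M) = √(1 + M) (w(M) = √(M + 1) = √(1 + M))
K - w(T(13, 12)) = 23710 - √(1 + 8*13) = 23710 - √(1 + 104) = 23710 - √105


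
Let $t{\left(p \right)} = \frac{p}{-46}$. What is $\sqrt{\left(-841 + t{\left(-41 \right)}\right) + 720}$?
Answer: $\frac{5 i \sqrt{10166}}{46} \approx 10.959 i$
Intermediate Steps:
$t{\left(p \right)} = - \frac{p}{46}$ ($t{\left(p \right)} = p \left(- \frac{1}{46}\right) = - \frac{p}{46}$)
$\sqrt{\left(-841 + t{\left(-41 \right)}\right) + 720} = \sqrt{\left(-841 - - \frac{41}{46}\right) + 720} = \sqrt{\left(-841 + \frac{41}{46}\right) + 720} = \sqrt{- \frac{38645}{46} + 720} = \sqrt{- \frac{5525}{46}} = \frac{5 i \sqrt{10166}}{46}$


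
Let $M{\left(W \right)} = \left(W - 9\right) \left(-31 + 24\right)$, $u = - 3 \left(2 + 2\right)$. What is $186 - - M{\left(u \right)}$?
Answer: $333$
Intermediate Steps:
$u = -12$ ($u = \left(-3\right) 4 = -12$)
$M{\left(W \right)} = 63 - 7 W$ ($M{\left(W \right)} = \left(W - 9\right) \left(-7\right) = \left(-9 + W\right) \left(-7\right) = 63 - 7 W$)
$186 - - M{\left(u \right)} = 186 - - (63 - -84) = 186 - - (63 + 84) = 186 - \left(-1\right) 147 = 186 - -147 = 186 + 147 = 333$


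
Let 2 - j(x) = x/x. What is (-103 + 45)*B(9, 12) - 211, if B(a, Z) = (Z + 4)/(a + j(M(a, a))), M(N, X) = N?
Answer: -1519/5 ≈ -303.80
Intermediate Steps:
j(x) = 1 (j(x) = 2 - x/x = 2 - 1*1 = 2 - 1 = 1)
B(a, Z) = (4 + Z)/(1 + a) (B(a, Z) = (Z + 4)/(a + 1) = (4 + Z)/(1 + a))
(-103 + 45)*B(9, 12) - 211 = (-103 + 45)*((4 + 12)/(1 + 9)) - 211 = -58*16/10 - 211 = -29*16/5 - 211 = -58*8/5 - 211 = -464/5 - 211 = -1519/5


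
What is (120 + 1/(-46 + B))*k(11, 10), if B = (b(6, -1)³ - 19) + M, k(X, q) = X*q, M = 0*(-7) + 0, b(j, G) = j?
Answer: 1993310/151 ≈ 13201.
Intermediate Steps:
M = 0 (M = 0 + 0 = 0)
B = 197 (B = (6³ - 19) + 0 = (216 - 19) + 0 = 197 + 0 = 197)
(120 + 1/(-46 + B))*k(11, 10) = (120 + 1/(-46 + 197))*(11*10) = (120 + 1/151)*110 = (18121/151)*110 = 1993310/151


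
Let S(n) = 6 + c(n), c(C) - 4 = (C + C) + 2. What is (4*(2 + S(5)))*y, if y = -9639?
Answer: -925344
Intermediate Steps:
c(C) = 6 + 2*C (c(C) = 4 + ((C + C) + 2) = 4 + (2*C + 2) = 4 + (2 + 2*C) = 6 + 2*C)
S(n) = 12 + 2*n (S(n) = 6 + (6 + 2*n) = 12 + 2*n)
(4*(2 + S(5)))*y = (4*(2 + (12 + 2*5)))*(-9639) = (4*(2 + (12 + 10)))*(-9639) = (4*(2 + 22))*(-9639) = (4*24)*(-9639) = 96*(-9639) = -925344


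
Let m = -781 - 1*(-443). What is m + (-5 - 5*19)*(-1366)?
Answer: 136262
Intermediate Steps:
m = -338 (m = -781 + 443 = -338)
m + (-5 - 5*19)*(-1366) = -338 + (-5 - 5*19)*(-1366) = -338 + (-5 - 95)*(-1366) = -338 - 100*(-1366) = -338 + 136600 = 136262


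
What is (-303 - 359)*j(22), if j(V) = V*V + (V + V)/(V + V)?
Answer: -321070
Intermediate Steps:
j(V) = 1 + V**2 (j(V) = V**2 + (2*V)/((2*V)) = V**2 + (2*V)*(1/(2*V)) = V**2 + 1 = 1 + V**2)
(-303 - 359)*j(22) = (-303 - 359)*(1 + 22**2) = -662*(1 + 484) = -662*485 = -321070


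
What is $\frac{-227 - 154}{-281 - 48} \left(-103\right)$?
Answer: $- \frac{39243}{329} \approx -119.28$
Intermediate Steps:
$\frac{-227 - 154}{-281 - 48} \left(-103\right) = - \frac{381}{-329} \left(-103\right) = \left(-381\right) \left(- \frac{1}{329}\right) \left(-103\right) = \frac{381}{329} \left(-103\right) = - \frac{39243}{329}$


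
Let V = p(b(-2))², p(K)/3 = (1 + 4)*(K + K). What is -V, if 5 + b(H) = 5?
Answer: 0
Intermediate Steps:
b(H) = 0 (b(H) = -5 + 5 = 0)
p(K) = 30*K (p(K) = 3*((1 + 4)*(K + K)) = 3*(5*(2*K)) = 3*(10*K) = 30*K)
V = 0 (V = (30*0)² = 0² = 0)
-V = -1*0 = 0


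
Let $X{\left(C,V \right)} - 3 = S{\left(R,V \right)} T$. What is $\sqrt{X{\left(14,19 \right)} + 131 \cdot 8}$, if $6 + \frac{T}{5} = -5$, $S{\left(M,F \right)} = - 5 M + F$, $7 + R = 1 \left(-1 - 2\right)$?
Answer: $14 i \sqrt{14} \approx 52.383 i$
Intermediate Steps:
$R = -10$ ($R = -7 + 1 \left(-1 - 2\right) = -7 + 1 \left(-3\right) = -7 - 3 = -10$)
$S{\left(M,F \right)} = F - 5 M$
$T = -55$ ($T = -30 + 5 \left(-5\right) = -30 - 25 = -55$)
$X{\left(C,V \right)} = -2747 - 55 V$ ($X{\left(C,V \right)} = 3 + \left(V - -50\right) \left(-55\right) = 3 + \left(V + 50\right) \left(-55\right) = 3 + \left(50 + V\right) \left(-55\right) = 3 - \left(2750 + 55 V\right) = -2747 - 55 V$)
$\sqrt{X{\left(14,19 \right)} + 131 \cdot 8} = \sqrt{\left(-2747 - 1045\right) + 131 \cdot 8} = \sqrt{\left(-2747 - 1045\right) + 1048} = \sqrt{-3792 + 1048} = \sqrt{-2744} = 14 i \sqrt{14}$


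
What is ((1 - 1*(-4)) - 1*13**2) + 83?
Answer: -81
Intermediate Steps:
((1 - 1*(-4)) - 1*13**2) + 83 = ((1 + 4) - 1*169) + 83 = (5 - 169) + 83 = -164 + 83 = -81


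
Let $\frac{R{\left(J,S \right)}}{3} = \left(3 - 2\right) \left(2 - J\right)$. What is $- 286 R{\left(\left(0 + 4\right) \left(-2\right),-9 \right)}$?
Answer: $-8580$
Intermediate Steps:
$R{\left(J,S \right)} = 6 - 3 J$ ($R{\left(J,S \right)} = 3 \left(3 - 2\right) \left(2 - J\right) = 3 \cdot 1 \left(2 - J\right) = 3 \left(2 - J\right) = 6 - 3 J$)
$- 286 R{\left(\left(0 + 4\right) \left(-2\right),-9 \right)} = - 286 \left(6 - 3 \left(0 + 4\right) \left(-2\right)\right) = - 286 \left(6 - 3 \cdot 4 \left(-2\right)\right) = - 286 \left(6 - -24\right) = - 286 \left(6 + 24\right) = \left(-286\right) 30 = -8580$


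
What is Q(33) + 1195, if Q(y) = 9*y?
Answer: 1492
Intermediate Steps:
Q(33) + 1195 = 9*33 + 1195 = 297 + 1195 = 1492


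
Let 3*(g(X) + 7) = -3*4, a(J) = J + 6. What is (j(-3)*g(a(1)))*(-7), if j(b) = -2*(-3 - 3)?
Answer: 924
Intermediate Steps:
a(J) = 6 + J
j(b) = 12 (j(b) = -2*(-6) = 12)
g(X) = -11 (g(X) = -7 + (-3*4)/3 = -7 + (⅓)*(-12) = -7 - 4 = -11)
(j(-3)*g(a(1)))*(-7) = (12*(-11))*(-7) = -132*(-7) = 924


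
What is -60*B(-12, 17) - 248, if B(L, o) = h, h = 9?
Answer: -788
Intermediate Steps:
B(L, o) = 9
-60*B(-12, 17) - 248 = -60*9 - 248 = -540 - 248 = -788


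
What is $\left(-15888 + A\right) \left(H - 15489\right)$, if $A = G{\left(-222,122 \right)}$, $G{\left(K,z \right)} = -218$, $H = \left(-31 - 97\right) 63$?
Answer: $379344618$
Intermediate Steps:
$H = -8064$ ($H = \left(-128\right) 63 = -8064$)
$A = -218$
$\left(-15888 + A\right) \left(H - 15489\right) = \left(-15888 - 218\right) \left(-8064 - 15489\right) = \left(-16106\right) \left(-23553\right) = 379344618$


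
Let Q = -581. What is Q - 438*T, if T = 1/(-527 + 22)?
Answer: -292967/505 ≈ -580.13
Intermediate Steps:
T = -1/505 (T = 1/(-505) = -1/505 ≈ -0.0019802)
Q - 438*T = -581 - 438*(-1/505) = -581 + 438/505 = -292967/505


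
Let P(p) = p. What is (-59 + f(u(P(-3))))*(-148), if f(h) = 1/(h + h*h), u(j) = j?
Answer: 26122/3 ≈ 8707.3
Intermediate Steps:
f(h) = 1/(h + h²)
(-59 + f(u(P(-3))))*(-148) = (-59 + 1/((-3)*(1 - 3)))*(-148) = (-59 - ⅓/(-2))*(-148) = (-59 - ⅓*(-½))*(-148) = (-59 + ⅙)*(-148) = -353/6*(-148) = 26122/3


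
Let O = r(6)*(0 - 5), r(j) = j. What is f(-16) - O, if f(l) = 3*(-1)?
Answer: 27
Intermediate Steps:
f(l) = -3
O = -30 (O = 6*(0 - 5) = 6*(-5) = -30)
f(-16) - O = -3 - 1*(-30) = -3 + 30 = 27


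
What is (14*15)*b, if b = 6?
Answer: 1260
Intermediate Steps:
(14*15)*b = (14*15)*6 = 210*6 = 1260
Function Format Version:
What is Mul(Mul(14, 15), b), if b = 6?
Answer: 1260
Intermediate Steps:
Mul(Mul(14, 15), b) = Mul(Mul(14, 15), 6) = Mul(210, 6) = 1260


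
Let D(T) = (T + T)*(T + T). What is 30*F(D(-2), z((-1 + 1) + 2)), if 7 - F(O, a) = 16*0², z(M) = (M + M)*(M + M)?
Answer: 210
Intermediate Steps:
D(T) = 4*T² (D(T) = (2*T)*(2*T) = 4*T²)
z(M) = 4*M² (z(M) = (2*M)*(2*M) = 4*M²)
F(O, a) = 7 (F(O, a) = 7 - 16*0² = 7 - 16*0 = 7 - 1*0 = 7 + 0 = 7)
30*F(D(-2), z((-1 + 1) + 2)) = 30*7 = 210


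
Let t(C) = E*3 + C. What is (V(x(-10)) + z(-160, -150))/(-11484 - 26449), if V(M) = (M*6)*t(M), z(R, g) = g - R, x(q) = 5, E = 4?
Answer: -520/37933 ≈ -0.013708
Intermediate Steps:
t(C) = 12 + C (t(C) = 4*3 + C = 12 + C)
V(M) = 6*M*(12 + M) (V(M) = (M*6)*(12 + M) = (6*M)*(12 + M) = 6*M*(12 + M))
(V(x(-10)) + z(-160, -150))/(-11484 - 26449) = (6*5*(12 + 5) + (-150 - 1*(-160)))/(-11484 - 26449) = (6*5*17 + (-150 + 160))/(-37933) = (510 + 10)*(-1/37933) = 520*(-1/37933) = -520/37933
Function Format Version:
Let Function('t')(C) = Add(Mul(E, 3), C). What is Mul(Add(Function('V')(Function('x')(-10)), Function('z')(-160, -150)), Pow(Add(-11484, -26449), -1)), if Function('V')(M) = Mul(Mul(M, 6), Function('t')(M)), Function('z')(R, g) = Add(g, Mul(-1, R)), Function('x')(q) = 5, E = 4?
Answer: Rational(-520, 37933) ≈ -0.013708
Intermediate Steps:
Function('t')(C) = Add(12, C) (Function('t')(C) = Add(Mul(4, 3), C) = Add(12, C))
Function('V')(M) = Mul(6, M, Add(12, M)) (Function('V')(M) = Mul(Mul(M, 6), Add(12, M)) = Mul(Mul(6, M), Add(12, M)) = Mul(6, M, Add(12, M)))
Mul(Add(Function('V')(Function('x')(-10)), Function('z')(-160, -150)), Pow(Add(-11484, -26449), -1)) = Mul(Add(Mul(6, 5, Add(12, 5)), Add(-150, Mul(-1, -160))), Pow(Add(-11484, -26449), -1)) = Mul(Add(Mul(6, 5, 17), Add(-150, 160)), Pow(-37933, -1)) = Mul(Add(510, 10), Rational(-1, 37933)) = Mul(520, Rational(-1, 37933)) = Rational(-520, 37933)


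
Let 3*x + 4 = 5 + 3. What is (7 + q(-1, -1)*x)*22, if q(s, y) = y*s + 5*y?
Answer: 110/3 ≈ 36.667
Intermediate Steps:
q(s, y) = 5*y + s*y (q(s, y) = s*y + 5*y = 5*y + s*y)
x = 4/3 (x = -4/3 + (5 + 3)/3 = -4/3 + (1/3)*8 = -4/3 + 8/3 = 4/3 ≈ 1.3333)
(7 + q(-1, -1)*x)*22 = (7 - (5 - 1)*(4/3))*22 = (7 - 1*4*(4/3))*22 = (7 - 4*4/3)*22 = (7 - 16/3)*22 = (5/3)*22 = 110/3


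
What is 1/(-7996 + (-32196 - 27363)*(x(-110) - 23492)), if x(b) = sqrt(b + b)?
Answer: I/(2*(59559*sqrt(55) + 699576016*I)) ≈ 7.1472e-10 + 4.5126e-13*I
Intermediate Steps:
x(b) = sqrt(2)*sqrt(b) (x(b) = sqrt(2*b) = sqrt(2)*sqrt(b))
1/(-7996 + (-32196 - 27363)*(x(-110) - 23492)) = 1/(-7996 + (-32196 - 27363)*(sqrt(2)*sqrt(-110) - 23492)) = 1/(-7996 - 59559*(sqrt(2)*(I*sqrt(110)) - 23492)) = 1/(-7996 - 59559*(2*I*sqrt(55) - 23492)) = 1/(-7996 - 59559*(-23492 + 2*I*sqrt(55))) = 1/(-7996 + (1399160028 - 119118*I*sqrt(55))) = 1/(1399152032 - 119118*I*sqrt(55))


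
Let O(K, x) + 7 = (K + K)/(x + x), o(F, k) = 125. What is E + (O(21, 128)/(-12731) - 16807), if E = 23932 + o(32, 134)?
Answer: 11814368875/1629568 ≈ 7250.0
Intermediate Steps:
O(K, x) = -7 + K/x (O(K, x) = -7 + (K + K)/(x + x) = -7 + (2*K)/((2*x)) = -7 + (2*K)*(1/(2*x)) = -7 + K/x)
E = 24057 (E = 23932 + 125 = 24057)
E + (O(21, 128)/(-12731) - 16807) = 24057 + ((-7 + 21/128)/(-12731) - 16807) = 24057 + ((-7 + 21*(1/128))*(-1/12731) - 16807) = 24057 + ((-7 + 21/128)*(-1/12731) - 16807) = 24057 + (-875/128*(-1/12731) - 16807) = 24057 + (875/1629568 - 16807) = 24057 - 27388148501/1629568 = 11814368875/1629568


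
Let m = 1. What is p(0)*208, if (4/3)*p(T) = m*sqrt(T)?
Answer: 0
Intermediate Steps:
p(T) = 3*sqrt(T)/4 (p(T) = 3*(1*sqrt(T))/4 = 3*sqrt(T)/4)
p(0)*208 = (3*sqrt(0)/4)*208 = ((3/4)*0)*208 = 0*208 = 0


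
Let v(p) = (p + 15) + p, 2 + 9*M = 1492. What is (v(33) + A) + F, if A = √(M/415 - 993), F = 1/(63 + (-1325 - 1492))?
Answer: 223073/2754 + I*√61542259/249 ≈ 81.0 + 31.506*I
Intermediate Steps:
M = 1490/9 (M = -2/9 + (⅑)*1492 = -2/9 + 1492/9 = 1490/9 ≈ 165.56)
F = -1/2754 (F = 1/(63 - 2817) = 1/(-2754) = -1/2754 ≈ -0.00036311)
A = I*√61542259/249 (A = √((1490/9)/415 - 993) = √((1490/9)*(1/415) - 993) = √(298/747 - 993) = √(-741473/747) = I*√61542259/249 ≈ 31.506*I)
v(p) = 15 + 2*p (v(p) = (15 + p) + p = 15 + 2*p)
(v(33) + A) + F = ((15 + 2*33) + I*√61542259/249) - 1/2754 = ((15 + 66) + I*√61542259/249) - 1/2754 = (81 + I*√61542259/249) - 1/2754 = 223073/2754 + I*√61542259/249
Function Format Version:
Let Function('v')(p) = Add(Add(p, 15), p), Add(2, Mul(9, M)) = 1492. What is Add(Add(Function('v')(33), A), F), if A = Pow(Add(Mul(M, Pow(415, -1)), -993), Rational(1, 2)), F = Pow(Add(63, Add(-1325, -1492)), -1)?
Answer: Add(Rational(223073, 2754), Mul(Rational(1, 249), I, Pow(61542259, Rational(1, 2)))) ≈ Add(81.000, Mul(31.506, I))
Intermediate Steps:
M = Rational(1490, 9) (M = Add(Rational(-2, 9), Mul(Rational(1, 9), 1492)) = Add(Rational(-2, 9), Rational(1492, 9)) = Rational(1490, 9) ≈ 165.56)
F = Rational(-1, 2754) (F = Pow(Add(63, -2817), -1) = Pow(-2754, -1) = Rational(-1, 2754) ≈ -0.00036311)
A = Mul(Rational(1, 249), I, Pow(61542259, Rational(1, 2))) (A = Pow(Add(Mul(Rational(1490, 9), Pow(415, -1)), -993), Rational(1, 2)) = Pow(Add(Mul(Rational(1490, 9), Rational(1, 415)), -993), Rational(1, 2)) = Pow(Add(Rational(298, 747), -993), Rational(1, 2)) = Pow(Rational(-741473, 747), Rational(1, 2)) = Mul(Rational(1, 249), I, Pow(61542259, Rational(1, 2))) ≈ Mul(31.506, I))
Function('v')(p) = Add(15, Mul(2, p)) (Function('v')(p) = Add(Add(15, p), p) = Add(15, Mul(2, p)))
Add(Add(Function('v')(33), A), F) = Add(Add(Add(15, Mul(2, 33)), Mul(Rational(1, 249), I, Pow(61542259, Rational(1, 2)))), Rational(-1, 2754)) = Add(Add(Add(15, 66), Mul(Rational(1, 249), I, Pow(61542259, Rational(1, 2)))), Rational(-1, 2754)) = Add(Add(81, Mul(Rational(1, 249), I, Pow(61542259, Rational(1, 2)))), Rational(-1, 2754)) = Add(Rational(223073, 2754), Mul(Rational(1, 249), I, Pow(61542259, Rational(1, 2))))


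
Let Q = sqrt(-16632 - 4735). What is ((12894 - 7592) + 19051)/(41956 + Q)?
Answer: 20852132/35925047 - 497*I*sqrt(21367)/35925047 ≈ 0.58043 - 0.0020222*I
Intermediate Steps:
Q = I*sqrt(21367) (Q = sqrt(-21367) = I*sqrt(21367) ≈ 146.17*I)
((12894 - 7592) + 19051)/(41956 + Q) = ((12894 - 7592) + 19051)/(41956 + I*sqrt(21367)) = (5302 + 19051)/(41956 + I*sqrt(21367)) = 24353/(41956 + I*sqrt(21367))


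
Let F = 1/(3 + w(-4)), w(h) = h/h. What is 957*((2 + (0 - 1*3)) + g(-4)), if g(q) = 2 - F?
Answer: 2871/4 ≈ 717.75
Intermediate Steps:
w(h) = 1
F = 1/4 (F = 1/(3 + 1) = 1/4 ≈ 0.25000)
g(q) = 7/4 (g(q) = 2 - 1*1/4 = 2 - 1/4 = 7/4)
957*((2 + (0 - 1*3)) + g(-4)) = 957*((2 + (0 - 1*3)) + 7/4) = 957*((2 + (0 - 3)) + 7/4) = 957*((2 - 3) + 7/4) = 957*(-1 + 7/4) = 957*(3/4) = 2871/4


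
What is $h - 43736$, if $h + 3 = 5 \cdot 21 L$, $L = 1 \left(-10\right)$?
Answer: $-44789$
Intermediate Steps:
$L = -10$
$h = -1053$ ($h = -3 + 5 \cdot 21 \left(-10\right) = -3 + 105 \left(-10\right) = -3 - 1050 = -1053$)
$h - 43736 = -1053 - 43736 = -44789$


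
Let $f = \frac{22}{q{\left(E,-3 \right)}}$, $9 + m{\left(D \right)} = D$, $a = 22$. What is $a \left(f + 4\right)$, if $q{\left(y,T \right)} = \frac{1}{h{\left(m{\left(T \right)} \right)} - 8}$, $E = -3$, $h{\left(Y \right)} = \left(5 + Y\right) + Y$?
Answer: $-12980$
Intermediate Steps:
$m{\left(D \right)} = -9 + D$
$h{\left(Y \right)} = 5 + 2 Y$
$q{\left(y,T \right)} = \frac{1}{-21 + 2 T}$ ($q{\left(y,T \right)} = \frac{1}{\left(5 + 2 \left(-9 + T\right)\right) - 8} = \frac{1}{\left(5 + \left(-18 + 2 T\right)\right) - 8} = \frac{1}{\left(-13 + 2 T\right) - 8} = \frac{1}{-21 + 2 T}$)
$f = -594$ ($f = \frac{22}{\frac{1}{-21 + 2 \left(-3\right)}} = \frac{22}{\frac{1}{-21 - 6}} = \frac{22}{\frac{1}{-27}} = \frac{22}{- \frac{1}{27}} = 22 \left(-27\right) = -594$)
$a \left(f + 4\right) = 22 \left(-594 + 4\right) = 22 \left(-590\right) = -12980$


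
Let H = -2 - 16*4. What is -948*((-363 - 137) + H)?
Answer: 536568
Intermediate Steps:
H = -66 (H = -2 - 64 = -66)
-948*((-363 - 137) + H) = -948*((-363 - 137) - 66) = -948*(-500 - 66) = -948*(-566) = 536568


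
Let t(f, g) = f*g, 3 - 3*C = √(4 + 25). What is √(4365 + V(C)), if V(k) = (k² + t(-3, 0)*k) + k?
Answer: √(39332 - 9*√29)/3 ≈ 66.067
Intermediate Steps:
C = 1 - √29/3 (C = 1 - √(4 + 25)/3 = 1 - √29/3 ≈ -0.79506)
V(k) = k + k² (V(k) = (k² + (-3*0)*k) + k = (k² + 0*k) + k = (k² + 0) + k = k² + k = k + k²)
√(4365 + V(C)) = √(4365 + (1 - √29/3)*(1 + (1 - √29/3))) = √(4365 + (1 - √29/3)*(2 - √29/3))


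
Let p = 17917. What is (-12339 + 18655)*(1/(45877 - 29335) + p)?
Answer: 935977561370/8271 ≈ 1.1316e+8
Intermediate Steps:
(-12339 + 18655)*(1/(45877 - 29335) + p) = (-12339 + 18655)*(1/(45877 - 29335) + 17917) = 6316*(1/16542 + 17917) = 6316*(296383015/16542) = 935977561370/8271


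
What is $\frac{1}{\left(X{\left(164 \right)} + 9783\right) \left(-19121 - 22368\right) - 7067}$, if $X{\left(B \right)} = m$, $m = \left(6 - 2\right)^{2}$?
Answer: $- \frac{1}{406557778} \approx -2.4597 \cdot 10^{-9}$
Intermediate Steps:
$m = 16$ ($m = 4^{2} = 16$)
$X{\left(B \right)} = 16$
$\frac{1}{\left(X{\left(164 \right)} + 9783\right) \left(-19121 - 22368\right) - 7067} = \frac{1}{\left(16 + 9783\right) \left(-19121 - 22368\right) - 7067} = \frac{1}{9799 \left(-41489\right) - 7067} = \frac{1}{-406550711 - 7067} = \frac{1}{-406557778} = - \frac{1}{406557778}$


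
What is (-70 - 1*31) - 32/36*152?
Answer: -2125/9 ≈ -236.11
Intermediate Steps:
(-70 - 1*31) - 32/36*152 = (-70 - 31) - 32*1/36*152 = -101 - 8/9*152 = -101 - 1216/9 = -2125/9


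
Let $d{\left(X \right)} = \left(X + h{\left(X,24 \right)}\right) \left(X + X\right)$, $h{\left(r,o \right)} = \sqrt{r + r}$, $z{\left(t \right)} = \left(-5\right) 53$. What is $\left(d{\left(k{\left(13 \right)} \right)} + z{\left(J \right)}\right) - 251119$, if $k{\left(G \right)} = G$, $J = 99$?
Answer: $-251046 + 26 \sqrt{26} \approx -2.5091 \cdot 10^{5}$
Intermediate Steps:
$z{\left(t \right)} = -265$
$h{\left(r,o \right)} = \sqrt{2} \sqrt{r}$ ($h{\left(r,o \right)} = \sqrt{2 r} = \sqrt{2} \sqrt{r}$)
$d{\left(X \right)} = 2 X \left(X + \sqrt{2} \sqrt{X}\right)$ ($d{\left(X \right)} = \left(X + \sqrt{2} \sqrt{X}\right) \left(X + X\right) = \left(X + \sqrt{2} \sqrt{X}\right) 2 X = 2 X \left(X + \sqrt{2} \sqrt{X}\right)$)
$\left(d{\left(k{\left(13 \right)} \right)} + z{\left(J \right)}\right) - 251119 = \left(2 \cdot 13 \left(13 + \sqrt{2} \sqrt{13}\right) - 265\right) - 251119 = \left(2 \cdot 13 \left(13 + \sqrt{26}\right) - 265\right) - 251119 = \left(\left(338 + 26 \sqrt{26}\right) - 265\right) - 251119 = \left(73 + 26 \sqrt{26}\right) - 251119 = -251046 + 26 \sqrt{26}$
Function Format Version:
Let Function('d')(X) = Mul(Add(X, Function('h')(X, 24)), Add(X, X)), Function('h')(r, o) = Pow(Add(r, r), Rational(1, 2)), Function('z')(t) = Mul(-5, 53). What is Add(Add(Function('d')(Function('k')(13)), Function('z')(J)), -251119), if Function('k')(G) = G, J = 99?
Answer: Add(-251046, Mul(26, Pow(26, Rational(1, 2)))) ≈ -2.5091e+5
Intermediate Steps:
Function('z')(t) = -265
Function('h')(r, o) = Mul(Pow(2, Rational(1, 2)), Pow(r, Rational(1, 2))) (Function('h')(r, o) = Pow(Mul(2, r), Rational(1, 2)) = Mul(Pow(2, Rational(1, 2)), Pow(r, Rational(1, 2))))
Function('d')(X) = Mul(2, X, Add(X, Mul(Pow(2, Rational(1, 2)), Pow(X, Rational(1, 2))))) (Function('d')(X) = Mul(Add(X, Mul(Pow(2, Rational(1, 2)), Pow(X, Rational(1, 2)))), Add(X, X)) = Mul(Add(X, Mul(Pow(2, Rational(1, 2)), Pow(X, Rational(1, 2)))), Mul(2, X)) = Mul(2, X, Add(X, Mul(Pow(2, Rational(1, 2)), Pow(X, Rational(1, 2))))))
Add(Add(Function('d')(Function('k')(13)), Function('z')(J)), -251119) = Add(Add(Mul(2, 13, Add(13, Mul(Pow(2, Rational(1, 2)), Pow(13, Rational(1, 2))))), -265), -251119) = Add(Add(Mul(2, 13, Add(13, Pow(26, Rational(1, 2)))), -265), -251119) = Add(Add(Add(338, Mul(26, Pow(26, Rational(1, 2)))), -265), -251119) = Add(Add(73, Mul(26, Pow(26, Rational(1, 2)))), -251119) = Add(-251046, Mul(26, Pow(26, Rational(1, 2))))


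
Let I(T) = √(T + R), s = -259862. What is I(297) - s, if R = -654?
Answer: 259862 + I*√357 ≈ 2.5986e+5 + 18.894*I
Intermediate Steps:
I(T) = √(-654 + T) (I(T) = √(T - 654) = √(-654 + T))
I(297) - s = √(-654 + 297) - 1*(-259862) = √(-357) + 259862 = I*√357 + 259862 = 259862 + I*√357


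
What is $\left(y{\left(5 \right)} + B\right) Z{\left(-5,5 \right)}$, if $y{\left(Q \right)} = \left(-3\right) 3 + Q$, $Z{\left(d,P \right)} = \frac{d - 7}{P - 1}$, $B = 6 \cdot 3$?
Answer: $-42$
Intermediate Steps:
$B = 18$
$Z{\left(d,P \right)} = \frac{-7 + d}{-1 + P}$
$y{\left(Q \right)} = -9 + Q$
$\left(y{\left(5 \right)} + B\right) Z{\left(-5,5 \right)} = \left(\left(-9 + 5\right) + 18\right) \frac{-7 - 5}{-1 + 5} = \left(-4 + 18\right) \frac{1}{4} \left(-12\right) = 14 \cdot \frac{1}{4} \left(-12\right) = 14 \left(-3\right) = -42$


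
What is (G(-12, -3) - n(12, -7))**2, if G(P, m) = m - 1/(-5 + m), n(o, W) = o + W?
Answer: 3969/64 ≈ 62.016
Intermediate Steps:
n(o, W) = W + o
(G(-12, -3) - n(12, -7))**2 = ((-1 + (-3)**2 - 5*(-3))/(-5 - 3) - (-7 + 12))**2 = ((-1 + 9 + 15)/(-8) - 1*5)**2 = (-1/8*23 - 5)**2 = (-23/8 - 5)**2 = (-63/8)**2 = 3969/64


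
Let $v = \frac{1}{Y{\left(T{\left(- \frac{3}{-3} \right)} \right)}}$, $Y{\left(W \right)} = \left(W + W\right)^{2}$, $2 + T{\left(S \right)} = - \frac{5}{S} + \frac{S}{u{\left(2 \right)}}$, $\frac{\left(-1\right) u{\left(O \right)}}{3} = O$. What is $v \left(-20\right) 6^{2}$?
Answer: $- \frac{6480}{1849} \approx -3.5046$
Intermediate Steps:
$u{\left(O \right)} = - 3 O$
$T{\left(S \right)} = -2 - \frac{5}{S} - \frac{S}{6}$ ($T{\left(S \right)} = -2 + \left(- \frac{5}{S} + \frac{S}{\left(-3\right) 2}\right) = -2 + \left(- \frac{5}{S} + \frac{S}{-6}\right) = -2 + \left(- \frac{5}{S} + S \left(- \frac{1}{6}\right)\right) = -2 - \left(\frac{5}{S} + \frac{S}{6}\right) = -2 - \frac{5}{S} - \frac{S}{6}$)
$Y{\left(W \right)} = 4 W^{2}$ ($Y{\left(W \right)} = \left(2 W\right)^{2} = 4 W^{2}$)
$v = \frac{9}{1849}$ ($v = \frac{1}{4 \left(-2 - \frac{5}{\left(-3\right) \frac{1}{-3}} - \frac{\left(-3\right) \frac{1}{-3}}{6}\right)^{2}} = \frac{1}{4 \left(-2 - \frac{5}{\left(-3\right) \left(- \frac{1}{3}\right)} - \frac{\left(-3\right) \left(- \frac{1}{3}\right)}{6}\right)^{2}} = \frac{1}{4 \left(-2 - \frac{5}{1} - \frac{1}{6}\right)^{2}} = \frac{1}{4 \left(-2 - 5 - \frac{1}{6}\right)^{2}} = \frac{1}{4 \left(- \frac{43}{6}\right)^{2}} = \frac{1}{4 \cdot \frac{1849}{36}} = \frac{1}{\frac{1849}{9}} = \frac{9}{1849} \approx 0.0048675$)
$v \left(-20\right) 6^{2} = \frac{9}{1849} \left(-20\right) 6^{2} = \left(- \frac{180}{1849}\right) 36 = - \frac{6480}{1849}$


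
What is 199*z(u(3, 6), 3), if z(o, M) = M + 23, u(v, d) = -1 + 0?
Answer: 5174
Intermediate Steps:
u(v, d) = -1
z(o, M) = 23 + M
199*z(u(3, 6), 3) = 199*(23 + 3) = 199*26 = 5174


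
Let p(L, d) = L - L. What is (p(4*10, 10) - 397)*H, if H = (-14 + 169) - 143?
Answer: -4764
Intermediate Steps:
p(L, d) = 0
H = 12 (H = 155 - 143 = 12)
(p(4*10, 10) - 397)*H = (0 - 397)*12 = -397*12 = -4764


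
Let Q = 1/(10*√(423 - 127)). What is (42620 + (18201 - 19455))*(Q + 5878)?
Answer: 243149348 + 559*√74/20 ≈ 2.4315e+8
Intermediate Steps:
Q = √74/1480 (Q = 1/(10*√296) = 1/(10*(2*√74)) = 1/(20*√74) = √74/1480 ≈ 0.0058124)
(42620 + (18201 - 19455))*(Q + 5878) = (42620 + (18201 - 19455))*(√74/1480 + 5878) = (42620 - 1254)*(5878 + √74/1480) = 41366*(5878 + √74/1480) = 243149348 + 559*√74/20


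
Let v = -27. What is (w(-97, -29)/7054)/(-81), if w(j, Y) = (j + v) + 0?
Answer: 62/285687 ≈ 0.00021702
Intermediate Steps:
w(j, Y) = -27 + j (w(j, Y) = (j - 27) + 0 = (-27 + j) + 0 = -27 + j)
(w(-97, -29)/7054)/(-81) = ((-27 - 97)/7054)/(-81) = -124*1/7054*(-1/81) = -62/3527*(-1/81) = 62/285687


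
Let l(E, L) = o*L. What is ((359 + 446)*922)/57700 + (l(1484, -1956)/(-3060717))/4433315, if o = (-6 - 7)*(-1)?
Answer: 67140923177712301/5219589155076890 ≈ 12.863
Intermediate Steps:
o = 13 (o = -13*(-1) = 13)
l(E, L) = 13*L
((359 + 446)*922)/57700 + (l(1484, -1956)/(-3060717))/4433315 = ((359 + 446)*922)/57700 + ((13*(-1956))/(-3060717))/4433315 = (805*922)*(1/57700) - 25428*(-1/3060717)*(1/4433315) = 742210*(1/57700) + (8476/1020239)*(1/4433315) = 74221/5770 + 8476/4523040862285 = 67140923177712301/5219589155076890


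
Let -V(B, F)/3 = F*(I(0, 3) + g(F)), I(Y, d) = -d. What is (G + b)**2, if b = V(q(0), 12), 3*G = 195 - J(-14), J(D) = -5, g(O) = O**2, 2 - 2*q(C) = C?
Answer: 225840784/9 ≈ 2.5093e+7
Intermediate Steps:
q(C) = 1 - C/2
G = 200/3 (G = (195 - 1*(-5))/3 = (195 + 5)/3 = (1/3)*200 = 200/3 ≈ 66.667)
V(B, F) = -3*F*(-3 + F**2) (V(B, F) = -3*F*(-1*3 + F**2) = -3*F*(-3 + F**2))
b = -5076 (b = 3*12*(3 - 1*12**2) = 3*12*(3 - 1*144) = 3*12*(3 - 144) = 3*12*(-141) = -5076)
(G + b)**2 = (200/3 - 5076)**2 = (-15028/3)**2 = 225840784/9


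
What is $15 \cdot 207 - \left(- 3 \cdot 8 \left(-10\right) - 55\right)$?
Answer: $2920$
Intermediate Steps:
$15 \cdot 207 - \left(- 3 \cdot 8 \left(-10\right) - 55\right) = 3105 - \left(\left(-3\right) \left(-80\right) - 55\right) = 3105 - \left(240 - 55\right) = 3105 - 185 = 2920$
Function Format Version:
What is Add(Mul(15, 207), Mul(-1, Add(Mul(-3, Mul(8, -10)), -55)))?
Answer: 2920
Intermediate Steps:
Add(Mul(15, 207), Mul(-1, Add(Mul(-3, Mul(8, -10)), -55))) = Add(3105, Mul(-1, Add(Mul(-3, -80), -55))) = Add(3105, Mul(-1, Add(240, -55))) = Add(3105, Mul(-1, 185)) = Add(3105, -185) = 2920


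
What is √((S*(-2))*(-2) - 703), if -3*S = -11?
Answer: I*√6195/3 ≈ 26.236*I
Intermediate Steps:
S = 11/3 (S = -⅓*(-11) = 11/3 ≈ 3.6667)
√((S*(-2))*(-2) - 703) = √(((11/3)*(-2))*(-2) - 703) = √(-22/3*(-2) - 703) = √(44/3 - 703) = √(-2065/3) = I*√6195/3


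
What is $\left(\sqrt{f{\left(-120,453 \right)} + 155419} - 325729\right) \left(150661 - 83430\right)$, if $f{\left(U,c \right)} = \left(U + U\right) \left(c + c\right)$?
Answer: $-21899086399 + 67231 i \sqrt{62021} \approx -2.1899 \cdot 10^{10} + 1.6743 \cdot 10^{7} i$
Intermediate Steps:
$f{\left(U,c \right)} = 4 U c$ ($f{\left(U,c \right)} = 2 U 2 c = 4 U c$)
$\left(\sqrt{f{\left(-120,453 \right)} + 155419} - 325729\right) \left(150661 - 83430\right) = \left(\sqrt{4 \left(-120\right) 453 + 155419} - 325729\right) \left(150661 - 83430\right) = \left(\sqrt{-217440 + 155419} - 325729\right) 67231 = \left(\sqrt{-62021} - 325729\right) 67231 = \left(i \sqrt{62021} - 325729\right) 67231 = \left(-325729 + i \sqrt{62021}\right) 67231 = -21899086399 + 67231 i \sqrt{62021}$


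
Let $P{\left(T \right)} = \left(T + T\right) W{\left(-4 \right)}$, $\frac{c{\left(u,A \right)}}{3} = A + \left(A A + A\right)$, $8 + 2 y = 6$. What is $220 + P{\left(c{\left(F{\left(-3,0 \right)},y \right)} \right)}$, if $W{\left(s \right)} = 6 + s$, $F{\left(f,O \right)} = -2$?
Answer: $208$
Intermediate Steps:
$y = -1$ ($y = -4 + \frac{1}{2} \cdot 6 = -4 + 3 = -1$)
$c{\left(u,A \right)} = 3 A^{2} + 6 A$ ($c{\left(u,A \right)} = 3 \left(A + \left(A A + A\right)\right) = 3 \left(A + \left(A^{2} + A\right)\right) = 3 \left(A + \left(A + A^{2}\right)\right) = 3 \left(A^{2} + 2 A\right) = 3 A^{2} + 6 A$)
$P{\left(T \right)} = 4 T$ ($P{\left(T \right)} = \left(T + T\right) \left(6 - 4\right) = 2 T 2 = 4 T$)
$220 + P{\left(c{\left(F{\left(-3,0 \right)},y \right)} \right)} = 220 + 4 \cdot 3 \left(-1\right) \left(2 - 1\right) = 220 + 4 \cdot 3 \left(-1\right) 1 = 220 + 4 \left(-3\right) = 220 - 12 = 208$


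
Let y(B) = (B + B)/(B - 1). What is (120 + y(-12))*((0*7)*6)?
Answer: 0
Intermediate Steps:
y(B) = 2*B/(-1 + B) (y(B) = (2*B)/(-1 + B) = 2*B/(-1 + B))
(120 + y(-12))*((0*7)*6) = (120 + 2*(-12)/(-1 - 12))*((0*7)*6) = (120 + 2*(-12)/(-13))*(0*6) = (120 + 2*(-12)*(-1/13))*0 = (120 + 24/13)*0 = (1584/13)*0 = 0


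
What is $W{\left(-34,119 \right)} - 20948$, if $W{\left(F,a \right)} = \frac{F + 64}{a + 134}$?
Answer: $- \frac{5299814}{253} \approx -20948.0$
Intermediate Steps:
$W{\left(F,a \right)} = \frac{64 + F}{134 + a}$
$W{\left(-34,119 \right)} - 20948 = \frac{64 - 34}{134 + 119} - 20948 = \frac{1}{253} \cdot 30 - 20948 = \frac{30}{253} - 20948 = - \frac{5299814}{253}$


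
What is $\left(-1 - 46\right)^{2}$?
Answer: $2209$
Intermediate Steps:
$\left(-1 - 46\right)^{2} = \left(-47\right)^{2} = 2209$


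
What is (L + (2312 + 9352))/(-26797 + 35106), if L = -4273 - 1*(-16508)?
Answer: 23899/8309 ≈ 2.8763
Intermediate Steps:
L = 12235 (L = -4273 + 16508 = 12235)
(L + (2312 + 9352))/(-26797 + 35106) = (12235 + (2312 + 9352))/(-26797 + 35106) = (12235 + 11664)/8309 = 23899*(1/8309) = 23899/8309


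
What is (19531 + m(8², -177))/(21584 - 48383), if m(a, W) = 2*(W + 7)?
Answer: -6397/8933 ≈ -0.71611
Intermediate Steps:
m(a, W) = 14 + 2*W (m(a, W) = 2*(7 + W) = 14 + 2*W)
(19531 + m(8², -177))/(21584 - 48383) = (19531 + (14 + 2*(-177)))/(21584 - 48383) = (19531 + (14 - 354))/(-26799) = (19531 - 340)*(-1/26799) = 19191*(-1/26799) = -6397/8933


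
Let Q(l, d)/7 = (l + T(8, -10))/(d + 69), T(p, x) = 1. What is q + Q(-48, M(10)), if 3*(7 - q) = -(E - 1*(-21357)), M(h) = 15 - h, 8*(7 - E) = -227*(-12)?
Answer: 778153/111 ≈ 7010.4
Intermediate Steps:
E = -667/2 (E = 7 - (-227)*(-12)/8 = 7 - ⅛*2724 = 7 - 681/2 = -667/2 ≈ -333.50)
Q(l, d) = 7*(1 + l)/(69 + d) (Q(l, d) = 7*((l + 1)/(d + 69)) = 7*((1 + l)/(69 + d)) = 7*(1 + l)/(69 + d))
q = 42089/6 (q = 7 - (-1)*(-667/2 - 1*(-21357))/3 = 7 - (-1)*(-667/2 + 21357)/3 = 7 - (-1)*42047/(3*2) = 7 - ⅓*(-42047/2) = 7 + 42047/6 = 42089/6 ≈ 7014.8)
q + Q(-48, M(10)) = 42089/6 + 7*(1 - 48)/(69 + (15 - 1*10)) = 42089/6 + 7*(-47)/(69 + (15 - 10)) = 42089/6 + 7*(-47)/(69 + 5) = 42089/6 + 7*(-47)/74 = 42089/6 + 7*(1/74)*(-47) = 42089/6 - 329/74 = 778153/111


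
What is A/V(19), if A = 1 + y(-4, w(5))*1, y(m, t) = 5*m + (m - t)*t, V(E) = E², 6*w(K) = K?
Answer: -829/12996 ≈ -0.063789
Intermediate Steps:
w(K) = K/6
y(m, t) = 5*m + t*(m - t)
A = -829/36 (A = 1 + (-((⅙)*5)² + 5*(-4) - 2*5/3)*1 = 1 + (-(⅚)² - 20 - 4*⅚)*1 = 1 + (-1*25/36 - 20 - 10/3)*1 = 1 + (-25/36 - 20 - 10/3)*1 = 1 - 865/36*1 = 1 - 865/36 = -829/36 ≈ -23.028)
A/V(19) = -829/(36*(19²)) = -829/36/361 = -829/36*1/361 = -829/12996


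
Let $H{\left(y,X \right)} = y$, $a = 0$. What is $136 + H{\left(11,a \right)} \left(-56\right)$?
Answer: $-480$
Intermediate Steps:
$136 + H{\left(11,a \right)} \left(-56\right) = 136 + 11 \left(-56\right) = 136 - 616 = -480$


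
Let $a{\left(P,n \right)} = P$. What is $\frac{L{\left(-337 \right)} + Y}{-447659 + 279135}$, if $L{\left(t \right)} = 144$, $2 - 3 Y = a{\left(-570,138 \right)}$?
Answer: $- \frac{251}{126393} \approx -0.0019859$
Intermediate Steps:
$Y = \frac{572}{3}$ ($Y = \frac{2}{3} - -190 = \frac{2}{3} + 190 = \frac{572}{3} \approx 190.67$)
$\frac{L{\left(-337 \right)} + Y}{-447659 + 279135} = \frac{144 + \frac{572}{3}}{-447659 + 279135} = \frac{1004}{3 \left(-168524\right)} = \frac{1004}{3} \left(- \frac{1}{168524}\right) = - \frac{251}{126393}$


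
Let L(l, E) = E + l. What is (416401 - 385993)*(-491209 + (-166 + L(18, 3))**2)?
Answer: -14297355072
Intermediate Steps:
(416401 - 385993)*(-491209 + (-166 + L(18, 3))**2) = (416401 - 385993)*(-491209 + (-166 + (3 + 18))**2) = 30408*(-491209 + (-166 + 21)**2) = 30408*(-491209 + (-145)**2) = 30408*(-491209 + 21025) = 30408*(-470184) = -14297355072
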